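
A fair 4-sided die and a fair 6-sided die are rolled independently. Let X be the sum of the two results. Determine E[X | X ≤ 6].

32/7

P(X ≤ 6) = 7/12.
Σ over the event: 2·1/24 + 3·1/12 + 4·1/8 + 5·1/6 + 6·1/6 = 8/3.
E[X | X ≤ 6] = (8/3) / (7/12) = 32/7.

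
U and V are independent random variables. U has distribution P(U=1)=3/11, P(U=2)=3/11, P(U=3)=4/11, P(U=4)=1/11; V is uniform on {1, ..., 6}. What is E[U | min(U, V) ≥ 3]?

P(min(U, V) ≥ 3) = 10/33.
Summing U·P(x,y) over outcomes with min(U, V) ≥ 3 gives 32/33.
E[U | min(U, V) ≥ 3] = (32/33) / (10/33) = 16/5.

16/5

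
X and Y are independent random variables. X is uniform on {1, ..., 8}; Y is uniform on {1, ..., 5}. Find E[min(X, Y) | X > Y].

13/5

P(X > Y) = 5/8.
Summing min(X,Y)·P(x,y) over outcomes with X > Y gives 13/8.
E[min(X, Y) | X > Y] = (13/8) / (5/8) = 13/5.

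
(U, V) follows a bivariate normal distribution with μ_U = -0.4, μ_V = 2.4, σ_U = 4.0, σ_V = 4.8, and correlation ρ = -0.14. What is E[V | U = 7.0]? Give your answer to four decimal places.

1.1568

For a bivariate normal, E[V | U=x] = μ_V + ρ·(σ_V/σ_U)·(x − μ_U).
E[V | U=7.0] = 2.4 + (-0.14)·(4.8/4.0)·(7.0 − (-0.4)) = 2.4 + (-0.168)·(7.4) = 1.1568.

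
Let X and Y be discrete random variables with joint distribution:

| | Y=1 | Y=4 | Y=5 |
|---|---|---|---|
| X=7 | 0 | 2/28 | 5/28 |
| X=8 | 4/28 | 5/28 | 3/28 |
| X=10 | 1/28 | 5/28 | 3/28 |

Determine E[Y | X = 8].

P(X = 8) = 3/7.
Summing Y·P(X=x,Y=y) over the conditioning event gives 39/28.
E[Y | X = 8] = (39/28) / (3/7) = 13/4.

13/4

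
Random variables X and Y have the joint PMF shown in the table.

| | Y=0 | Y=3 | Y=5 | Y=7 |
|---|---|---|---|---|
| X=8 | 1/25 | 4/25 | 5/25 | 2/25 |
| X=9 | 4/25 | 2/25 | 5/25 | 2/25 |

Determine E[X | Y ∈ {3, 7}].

P(Y ∈ {3, 7}) = 2/5.
Σ X·P over the event = 8·(4/25) + 8·(2/25) + 9·(2/25) + 9·(2/25) = 84/25.
E[X | Y ∈ {3, 7}] = (84/25) / (2/5) = 42/5.

42/5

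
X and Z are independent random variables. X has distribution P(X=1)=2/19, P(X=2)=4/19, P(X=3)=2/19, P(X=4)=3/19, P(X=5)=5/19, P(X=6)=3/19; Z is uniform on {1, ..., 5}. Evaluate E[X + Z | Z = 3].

P(Z = 3) = 1/5.
Summing (X+Z)·P(x,y) over outcomes with Z = 3 gives 128/95.
E[X + Z | Z = 3] = (128/95) / (1/5) = 128/19.

128/19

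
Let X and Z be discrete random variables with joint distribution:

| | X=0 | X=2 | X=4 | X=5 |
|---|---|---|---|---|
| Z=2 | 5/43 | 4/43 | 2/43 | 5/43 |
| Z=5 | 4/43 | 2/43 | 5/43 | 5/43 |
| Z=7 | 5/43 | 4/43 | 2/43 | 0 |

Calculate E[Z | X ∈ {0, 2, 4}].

14/3

P(X ∈ {0, 2, 4}) = 33/43.
Summing Z·P(X=x,Z=y) over the conditioning event gives 154/43.
E[Z | X ∈ {0, 2, 4}] = (154/43) / (33/43) = 14/3.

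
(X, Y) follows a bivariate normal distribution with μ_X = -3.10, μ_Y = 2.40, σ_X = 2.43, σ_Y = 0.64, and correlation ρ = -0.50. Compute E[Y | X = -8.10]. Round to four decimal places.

E[Y | X=x] = μ_Y + ρ(σ_Y/σ_X)(x − μ_X) for jointly normal variables.
E[Y | X=-8.10] = 2.40 + (-0.50)·(0.64/2.43)·(-8.10 − (-3.10)) = 2.40 + (-0.131687)·(-5) = 3.0584.

3.0584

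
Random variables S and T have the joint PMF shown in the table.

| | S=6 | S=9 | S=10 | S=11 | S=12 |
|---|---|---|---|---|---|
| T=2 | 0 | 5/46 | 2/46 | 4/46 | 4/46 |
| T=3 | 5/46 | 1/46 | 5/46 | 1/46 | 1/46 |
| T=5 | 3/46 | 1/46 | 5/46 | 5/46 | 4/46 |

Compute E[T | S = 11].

18/5

P(S = 11) = 5/23.
Σ T·P over the event = 2·(4/46) + 3·(1/46) + 5·(5/46) = 18/23.
E[T | S = 11] = (18/23) / (5/23) = 18/5.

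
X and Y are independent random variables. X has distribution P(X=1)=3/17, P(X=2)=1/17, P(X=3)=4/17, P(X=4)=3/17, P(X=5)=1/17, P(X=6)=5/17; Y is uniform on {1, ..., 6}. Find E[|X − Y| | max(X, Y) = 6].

P(max(X, Y) = 6) = 7/17.
Summing |X−Y|·P(x,y) over outcomes with max(X, Y) = 6 gives 113/102.
E[|X − Y| | max(X, Y) = 6] = (113/102) / (7/17) = 113/42.

113/42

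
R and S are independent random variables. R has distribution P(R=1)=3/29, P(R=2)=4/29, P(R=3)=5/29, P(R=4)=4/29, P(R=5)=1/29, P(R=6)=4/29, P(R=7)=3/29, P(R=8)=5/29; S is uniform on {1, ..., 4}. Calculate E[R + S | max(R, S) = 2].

37/11

P(max(R, S) = 2) = 11/116.
Summing (R+S)·P(x,y) over outcomes with max(R, S) = 2 gives 37/116.
E[R + S | max(R, S) = 2] = (37/116) / (11/116) = 37/11.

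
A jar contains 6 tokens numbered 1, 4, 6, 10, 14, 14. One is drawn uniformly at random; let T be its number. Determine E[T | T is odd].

P(T is odd) = 1/6.
Σ over the event: 1·1/6 = 1/6.
E[T | T is odd] = (1/6) / (1/6) = 1.

1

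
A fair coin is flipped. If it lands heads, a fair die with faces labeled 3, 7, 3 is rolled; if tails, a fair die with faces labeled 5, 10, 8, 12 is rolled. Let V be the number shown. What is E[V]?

E[V | heads] = (3+7+3)/3 = 13/3.
E[V | tails] = (5+10+8+12)/4 = 35/4.
By the law of total expectation,
E[V] = (1/2)·(13/3) + (1/2)·(35/4) = 157/24.

157/24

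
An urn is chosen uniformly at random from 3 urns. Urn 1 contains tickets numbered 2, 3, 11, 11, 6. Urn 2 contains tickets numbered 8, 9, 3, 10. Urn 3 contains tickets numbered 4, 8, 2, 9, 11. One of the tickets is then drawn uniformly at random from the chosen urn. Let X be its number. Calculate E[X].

E[X | urn 1] = (2+3+11+11+6)/5 = 33/5.
E[X | urn 2] = (8+9+3+10)/4 = 15/2.
E[X | urn 3] = (4+8+2+9+11)/5 = 34/5.
E[X] = (1/3)·(33/5) + (1/3)·(15/2) + (1/3)·(34/5) = 209/30.

209/30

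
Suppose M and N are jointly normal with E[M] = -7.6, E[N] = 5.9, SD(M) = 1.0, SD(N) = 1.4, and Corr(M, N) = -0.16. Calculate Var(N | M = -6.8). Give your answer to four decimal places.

1.9098

For a bivariate normal, Var(N | M=x) = σ_N²(1 − ρ²).
Var(N | M=-6.8) = (1.4)²·(1 − (-0.16)²) = 1.96·0.9744 = 1.9098.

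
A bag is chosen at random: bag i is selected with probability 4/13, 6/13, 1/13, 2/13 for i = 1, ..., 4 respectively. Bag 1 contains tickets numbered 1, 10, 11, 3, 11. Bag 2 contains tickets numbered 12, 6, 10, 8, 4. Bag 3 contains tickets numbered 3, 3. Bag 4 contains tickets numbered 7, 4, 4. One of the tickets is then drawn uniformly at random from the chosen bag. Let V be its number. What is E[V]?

E[V | bag 1] = (1+10+11+3+11)/5 = 36/5.
E[V | bag 2] = (12+6+10+8+4)/5 = 8.
E[V | bag 3] = (3+3)/2 = 3.
E[V | bag 4] = (7+4+4)/3 = 5.
By the law of total expectation,
E[V] = (4/13)·(36/5) + (6/13)·(8) + (1/13)·(3) + (2/13)·(5) = 449/65.

449/65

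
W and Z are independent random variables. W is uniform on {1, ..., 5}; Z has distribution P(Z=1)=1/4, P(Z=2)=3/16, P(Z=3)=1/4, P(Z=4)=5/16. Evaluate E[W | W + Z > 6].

P(W + Z > 6) = 13/40.
Summing W·P(x,y) over outcomes with W + Z > 6 gives 111/80.
E[W | W + Z > 6] = (111/80) / (13/40) = 111/26.

111/26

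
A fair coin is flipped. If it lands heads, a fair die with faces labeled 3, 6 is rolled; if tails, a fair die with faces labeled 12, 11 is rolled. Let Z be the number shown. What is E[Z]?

8

E[Z | heads] = (3+6)/2 = 9/2.
E[Z | tails] = (12+11)/2 = 23/2.
By the law of total expectation,
E[Z] = (1/2)·(9/2) + (1/2)·(23/2) = 8.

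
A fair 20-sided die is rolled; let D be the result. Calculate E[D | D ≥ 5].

P(D ≥ 5) = 4/5.
E[D | D ≥ 5] = (10) / (4/5) = 25/2.

25/2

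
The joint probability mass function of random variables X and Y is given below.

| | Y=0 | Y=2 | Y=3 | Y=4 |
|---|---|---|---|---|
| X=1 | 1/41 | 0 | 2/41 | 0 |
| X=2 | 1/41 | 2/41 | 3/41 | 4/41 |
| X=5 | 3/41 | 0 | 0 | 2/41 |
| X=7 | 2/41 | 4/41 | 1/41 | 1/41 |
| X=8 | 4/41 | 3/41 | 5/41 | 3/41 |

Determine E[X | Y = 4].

49/10

P(Y = 4) = 10/41.
Summing X·P(X=x,Y=y) over the conditioning event gives 49/41.
E[X | Y = 4] = (49/41) / (10/41) = 49/10.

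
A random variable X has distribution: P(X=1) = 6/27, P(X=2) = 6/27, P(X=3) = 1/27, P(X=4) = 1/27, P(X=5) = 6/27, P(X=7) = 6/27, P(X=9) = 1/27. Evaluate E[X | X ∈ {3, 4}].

P(X ∈ {3, 4}) = 2/27.
Σ over the event: 3·1/27 + 4·1/27 = 7/27.
E[X | X ∈ {3, 4}] = (7/27) / (2/27) = 7/2.

7/2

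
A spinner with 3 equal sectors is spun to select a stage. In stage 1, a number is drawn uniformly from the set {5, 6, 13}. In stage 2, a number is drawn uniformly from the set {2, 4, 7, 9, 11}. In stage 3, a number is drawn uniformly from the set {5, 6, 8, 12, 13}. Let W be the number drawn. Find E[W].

39/5

E[W | stage 1] = (5+6+13)/3 = 8.
E[W | stage 2] = (2+4+7+9+11)/5 = 33/5.
E[W | stage 3] = (5+6+8+12+13)/5 = 44/5.
E[W] = (1/3)·(8) + (1/3)·(33/5) + (1/3)·(44/5) = 39/5.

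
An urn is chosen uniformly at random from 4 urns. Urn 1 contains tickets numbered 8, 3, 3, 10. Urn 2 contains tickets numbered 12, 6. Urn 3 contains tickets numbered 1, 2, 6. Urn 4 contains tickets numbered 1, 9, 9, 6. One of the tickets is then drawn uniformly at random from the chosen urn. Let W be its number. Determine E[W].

97/16

E[W | urn 1] = (8+3+3+10)/4 = 6.
E[W | urn 2] = (12+6)/2 = 9.
E[W | urn 3] = (1+2+6)/3 = 3.
E[W | urn 4] = (1+9+9+6)/4 = 25/4.
E[W] = (1/4)·(6) + (1/4)·(9) + (1/4)·(3) + (1/4)·(25/4) = 97/16.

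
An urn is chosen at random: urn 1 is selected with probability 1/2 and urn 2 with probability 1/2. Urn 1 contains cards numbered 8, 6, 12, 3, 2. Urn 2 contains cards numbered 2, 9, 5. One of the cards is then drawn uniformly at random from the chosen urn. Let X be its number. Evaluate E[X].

173/30

E[X | urn 1] = (8+6+12+3+2)/5 = 31/5.
E[X | urn 2] = (2+9+5)/3 = 16/3.
By the law of total expectation,
E[X] = (1/2)·(31/5) + (1/2)·(16/3) = 173/30.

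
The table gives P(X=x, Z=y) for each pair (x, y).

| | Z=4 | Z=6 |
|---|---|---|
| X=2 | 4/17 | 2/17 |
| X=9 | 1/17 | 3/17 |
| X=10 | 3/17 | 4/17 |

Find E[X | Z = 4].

47/8

P(Z = 4) = 8/17.
Summing X·P(X=x,Z=y) over the conditioning event gives 47/17.
E[X | Z = 4] = (47/17) / (8/17) = 47/8.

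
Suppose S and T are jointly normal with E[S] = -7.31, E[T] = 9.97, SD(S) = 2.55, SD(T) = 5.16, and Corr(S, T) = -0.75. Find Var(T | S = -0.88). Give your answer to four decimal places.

The conditional variance in a bivariate normal is σ_T²(1 − ρ²), independent of x.
Var(T | S=-0.88) = (5.16)²·(1 − (-0.75)²) = 26.6256·0.4375 = 11.6487.

11.6487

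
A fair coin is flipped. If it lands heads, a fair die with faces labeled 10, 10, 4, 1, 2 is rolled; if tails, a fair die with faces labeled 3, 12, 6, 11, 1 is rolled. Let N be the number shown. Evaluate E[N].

6

E[N | heads] = (10+10+4+1+2)/5 = 27/5.
E[N | tails] = (3+12+6+11+1)/5 = 33/5.
By the law of total expectation,
E[N] = (1/2)·(27/5) + (1/2)·(33/5) = 6.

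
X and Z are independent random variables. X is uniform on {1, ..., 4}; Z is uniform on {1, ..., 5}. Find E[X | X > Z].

10/3

Outcomes with X > Z: (2,1), (3,1), (3,2), (4,1), (4,2), (4,3), each with probability 1/20.
E[X | X > Z] = (2 + 3 + 3 + 4 + 4 + 4) / 6 = 10/3.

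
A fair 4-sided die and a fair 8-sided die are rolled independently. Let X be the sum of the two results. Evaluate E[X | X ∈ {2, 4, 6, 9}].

P(X ∈ {2, 4, 6, 9}) = 3/8.
Σ over the event: 2·1/32 + 4·3/32 + 6·1/8 + 9·1/8 = 37/16.
E[X | X ∈ {2, 4, 6, 9}] = (37/16) / (3/8) = 37/6.

37/6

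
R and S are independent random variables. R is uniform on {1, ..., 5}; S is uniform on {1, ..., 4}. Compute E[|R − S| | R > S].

2

Outcomes with R > S: (2,1), (3,1), (3,2), (4,1), (4,2), (4,3), (5,1), (5,2), (5,3), (5,4), each with probability 1/20.
E[|R − S| | R > S] = (1 + 2 + 1 + 3 + 2 + 1 + 4 + 3 + 2 + 1) / 10 = 2.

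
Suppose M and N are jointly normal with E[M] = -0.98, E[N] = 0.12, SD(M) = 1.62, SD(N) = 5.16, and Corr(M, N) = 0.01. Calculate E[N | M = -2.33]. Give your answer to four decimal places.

E[N | M=x] = μ_N + ρ(σ_N/σ_M)(x − μ_M) for jointly normal variables.
E[N | M=-2.33] = 0.12 + (0.01)·(5.16/1.62)·(-2.33 − (-0.98)) = 0.12 + (0.031852)·(-1.35) = 0.0770.

0.0770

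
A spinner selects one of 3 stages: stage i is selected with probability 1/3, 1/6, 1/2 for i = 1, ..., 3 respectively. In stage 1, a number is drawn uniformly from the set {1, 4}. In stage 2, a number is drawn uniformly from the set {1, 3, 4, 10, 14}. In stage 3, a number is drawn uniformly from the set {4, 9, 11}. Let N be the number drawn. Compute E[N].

59/10

E[N | stage 1] = (1+4)/2 = 5/2.
E[N | stage 2] = (1+3+4+10+14)/5 = 32/5.
E[N | stage 3] = (4+9+11)/3 = 8.
By the law of total expectation,
E[N] = (1/3)·(5/2) + (1/6)·(32/5) + (1/2)·(8) = 59/10.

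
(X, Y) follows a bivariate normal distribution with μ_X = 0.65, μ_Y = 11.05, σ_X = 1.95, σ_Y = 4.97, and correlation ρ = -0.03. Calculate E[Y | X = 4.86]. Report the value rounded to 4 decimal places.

The regression of Y on X has slope ρ·σ_Y/σ_X and passes through (μ_X, μ_Y).
E[Y | X=4.86] = 11.05 + (-0.03)·(4.97/1.95)·(4.86 − (0.65)) = 11.05 + (-0.076462)·(4.21) = 10.7281.

10.7281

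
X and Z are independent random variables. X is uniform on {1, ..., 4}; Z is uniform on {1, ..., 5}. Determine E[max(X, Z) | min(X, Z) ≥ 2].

P(min(X, Z) ≥ 2) = 3/5.
Summing max(X,Z)·P(x,y) over outcomes with min(X, Z) ≥ 2 gives 23/10.
E[max(X, Z) | min(X, Z) ≥ 2] = (23/10) / (3/5) = 23/6.

23/6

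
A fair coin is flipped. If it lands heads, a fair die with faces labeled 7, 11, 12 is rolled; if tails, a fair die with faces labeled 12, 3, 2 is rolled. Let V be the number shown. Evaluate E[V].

E[V | heads] = (7+11+12)/3 = 10.
E[V | tails] = (12+3+2)/3 = 17/3.
E[V] = (1/2)·(10) + (1/2)·(17/3) = 47/6.

47/6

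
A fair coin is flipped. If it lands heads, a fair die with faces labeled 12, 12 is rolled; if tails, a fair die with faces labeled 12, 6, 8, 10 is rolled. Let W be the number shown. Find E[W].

E[W | heads] = (12+12)/2 = 12.
E[W | tails] = (12+6+8+10)/4 = 9.
By the law of total expectation,
E[W] = (1/2)·(12) + (1/2)·(9) = 21/2.

21/2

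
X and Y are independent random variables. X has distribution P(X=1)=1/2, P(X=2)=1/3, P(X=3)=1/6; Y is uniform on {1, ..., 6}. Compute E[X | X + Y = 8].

7/3

P(X + Y = 8) = 1/12.
Summing X·P(x,y) over outcomes with X + Y = 8 gives 7/36.
E[X | X + Y = 8] = (7/36) / (1/12) = 7/3.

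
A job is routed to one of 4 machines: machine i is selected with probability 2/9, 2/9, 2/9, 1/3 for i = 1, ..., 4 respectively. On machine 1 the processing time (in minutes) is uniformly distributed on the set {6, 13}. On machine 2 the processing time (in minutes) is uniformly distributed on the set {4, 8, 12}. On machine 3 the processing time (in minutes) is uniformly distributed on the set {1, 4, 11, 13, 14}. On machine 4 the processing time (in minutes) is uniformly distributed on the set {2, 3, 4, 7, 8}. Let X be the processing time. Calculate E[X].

37/5

E[X | machine 1] = (6+13)/2 = 19/2.
E[X | machine 2] = (4+8+12)/3 = 8.
E[X | machine 3] = (1+4+11+13+14)/5 = 43/5.
E[X | machine 4] = (2+3+4+7+8)/5 = 24/5.
E[X] = (2/9)·(19/2) + (2/9)·(8) + (2/9)·(43/5) + (1/3)·(24/5) = 37/5.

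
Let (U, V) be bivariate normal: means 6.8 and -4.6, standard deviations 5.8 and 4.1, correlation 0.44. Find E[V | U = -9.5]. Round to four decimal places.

The regression of V on U has slope ρ·σ_V/σ_U and passes through (μ_U, μ_V).
E[V | U=-9.5] = -4.6 + (0.44)·(4.1/5.8)·(-9.5 − (6.8)) = -4.6 + (0.311034)·(-16.3) = -9.6699.

-9.6699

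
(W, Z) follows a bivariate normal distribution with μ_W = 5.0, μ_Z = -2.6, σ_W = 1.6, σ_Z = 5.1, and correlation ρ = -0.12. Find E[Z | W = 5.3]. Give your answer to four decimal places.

-2.7148

For a bivariate normal, E[Z | W=x] = μ_Z + ρ·(σ_Z/σ_W)·(x − μ_W).
E[Z | W=5.3] = -2.6 + (-0.12)·(5.1/1.6)·(5.3 − (5.0)) = -2.6 + (-0.3825)·(0.3) = -2.7148.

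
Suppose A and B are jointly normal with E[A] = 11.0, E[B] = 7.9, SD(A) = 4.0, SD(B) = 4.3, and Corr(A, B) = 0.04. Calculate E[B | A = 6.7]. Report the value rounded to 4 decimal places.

For a bivariate normal, E[B | A=x] = μ_B + ρ·(σ_B/σ_A)·(x − μ_A).
E[B | A=6.7] = 7.9 + (0.04)·(4.3/4.0)·(6.7 − (11.0)) = 7.9 + (0.043)·(-4.3) = 7.7151.

7.7151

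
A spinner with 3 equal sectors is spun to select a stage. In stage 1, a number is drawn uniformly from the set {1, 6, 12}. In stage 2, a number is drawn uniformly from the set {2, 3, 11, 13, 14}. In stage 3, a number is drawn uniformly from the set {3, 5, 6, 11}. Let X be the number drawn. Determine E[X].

E[X | stage 1] = (1+6+12)/3 = 19/3.
E[X | stage 2] = (2+3+11+13+14)/5 = 43/5.
E[X | stage 3] = (3+5+6+11)/4 = 25/4.
E[X] = (1/3)·(19/3) + (1/3)·(43/5) + (1/3)·(25/4) = 1271/180.

1271/180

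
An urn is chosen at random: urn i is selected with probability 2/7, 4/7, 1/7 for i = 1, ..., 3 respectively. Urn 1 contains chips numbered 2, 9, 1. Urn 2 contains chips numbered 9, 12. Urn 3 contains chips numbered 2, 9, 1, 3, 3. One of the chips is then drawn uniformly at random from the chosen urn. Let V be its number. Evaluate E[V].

E[V | urn 1] = (2+9+1)/3 = 4.
E[V | urn 2] = (9+12)/2 = 21/2.
E[V | urn 3] = (2+9+1+3+3)/5 = 18/5.
E[V] = (2/7)·(4) + (4/7)·(21/2) + (1/7)·(18/5) = 268/35.

268/35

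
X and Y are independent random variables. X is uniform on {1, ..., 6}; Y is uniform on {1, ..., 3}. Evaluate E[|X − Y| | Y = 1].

5/2

Outcomes with Y = 1: (1,1), (2,1), (3,1), (4,1), (5,1), (6,1), each with probability 1/18.
E[|X − Y| | Y = 1] = (0 + 1 + 2 + 3 + 4 + 5) / 6 = 5/2.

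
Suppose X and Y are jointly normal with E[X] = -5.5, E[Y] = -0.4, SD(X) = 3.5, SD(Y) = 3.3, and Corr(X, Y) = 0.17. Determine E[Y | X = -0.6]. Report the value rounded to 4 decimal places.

E[Y | X=x] = μ_Y + ρ(σ_Y/σ_X)(x − μ_X) for jointly normal variables.
E[Y | X=-0.6] = -0.4 + (0.17)·(3.3/3.5)·(-0.6 − (-5.5)) = -0.4 + (0.16029)·(4.9) = 0.3854.

0.3854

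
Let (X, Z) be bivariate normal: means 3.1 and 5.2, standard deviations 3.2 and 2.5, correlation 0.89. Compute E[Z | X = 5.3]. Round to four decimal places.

6.7297

For a bivariate normal, E[Z | X=x] = μ_Z + ρ·(σ_Z/σ_X)·(x − μ_X).
E[Z | X=5.3] = 5.2 + (0.89)·(2.5/3.2)·(5.3 − (3.1)) = 5.2 + (0.69531)·(2.2) = 6.7297.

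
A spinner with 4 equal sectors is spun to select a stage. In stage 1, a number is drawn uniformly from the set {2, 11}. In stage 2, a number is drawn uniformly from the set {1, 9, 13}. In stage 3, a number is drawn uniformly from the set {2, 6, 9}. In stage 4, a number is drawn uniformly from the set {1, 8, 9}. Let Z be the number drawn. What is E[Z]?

155/24

E[Z | stage 1] = (2+11)/2 = 13/2.
E[Z | stage 2] = (1+9+13)/3 = 23/3.
E[Z | stage 3] = (2+6+9)/3 = 17/3.
E[Z | stage 4] = (1+8+9)/3 = 6.
E[Z] = (1/4)·(13/2) + (1/4)·(23/3) + (1/4)·(17/3) + (1/4)·(6) = 155/24.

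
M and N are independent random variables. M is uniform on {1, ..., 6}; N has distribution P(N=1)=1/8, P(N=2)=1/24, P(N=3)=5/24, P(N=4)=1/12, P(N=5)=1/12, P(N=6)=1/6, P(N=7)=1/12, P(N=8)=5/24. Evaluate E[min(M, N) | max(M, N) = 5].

58/21

P(max(M, N) = 5) = 7/48.
Summing min(M,N)·P(x,y) over outcomes with max(M, N) = 5 gives 29/72.
E[min(M, N) | max(M, N) = 5] = (29/72) / (7/48) = 58/21.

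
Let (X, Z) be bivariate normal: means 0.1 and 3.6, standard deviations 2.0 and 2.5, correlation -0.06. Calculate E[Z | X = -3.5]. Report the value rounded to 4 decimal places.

3.8700

E[Z | X=x] = μ_Z + ρ(σ_Z/σ_X)(x − μ_X) for jointly normal variables.
E[Z | X=-3.5] = 3.6 + (-0.06)·(2.5/2.0)·(-3.5 − (0.1)) = 3.6 + (-0.075)·(-3.6) = 3.8700.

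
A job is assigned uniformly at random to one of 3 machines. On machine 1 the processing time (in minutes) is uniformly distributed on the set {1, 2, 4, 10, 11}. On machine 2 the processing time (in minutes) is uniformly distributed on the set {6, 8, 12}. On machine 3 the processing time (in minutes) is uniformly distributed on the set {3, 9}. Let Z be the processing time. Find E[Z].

304/45

E[Z | machine 1] = (1+2+4+10+11)/5 = 28/5.
E[Z | machine 2] = (6+8+12)/3 = 26/3.
E[Z | machine 3] = (3+9)/2 = 6.
E[Z] = (1/3)·(28/5) + (1/3)·(26/3) + (1/3)·(6) = 304/45.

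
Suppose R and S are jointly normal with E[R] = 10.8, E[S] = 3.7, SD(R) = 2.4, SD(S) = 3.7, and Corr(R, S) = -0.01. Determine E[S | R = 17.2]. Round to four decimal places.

E[S | R=x] = μ_S + ρ(σ_S/σ_R)(x − μ_R) for jointly normal variables.
E[S | R=17.2] = 3.7 + (-0.01)·(3.7/2.4)·(17.2 − (10.8)) = 3.7 + (-0.015417)·(6.4) = 3.6013.

3.6013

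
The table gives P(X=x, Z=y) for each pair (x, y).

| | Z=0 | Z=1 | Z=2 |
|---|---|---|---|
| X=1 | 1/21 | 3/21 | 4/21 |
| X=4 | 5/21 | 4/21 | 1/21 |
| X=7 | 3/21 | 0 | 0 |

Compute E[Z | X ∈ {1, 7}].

P(X ∈ {1, 7}) = 11/21.
Σ Z·P over the event = 0·(1/21) + 1·(3/21) + 2·(4/21) + 0·(3/21) = 11/21.
E[Z | X ∈ {1, 7}] = (11/21) / (11/21) = 1.

1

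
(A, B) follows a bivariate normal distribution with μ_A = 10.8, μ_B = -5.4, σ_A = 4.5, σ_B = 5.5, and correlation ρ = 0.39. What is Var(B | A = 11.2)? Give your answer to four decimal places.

25.6490

Var(B | A=x) = (1 − ρ²)·σ_B².
Var(B | A=11.2) = (5.5)²·(1 − (0.39)²) = 30.25·0.8479 = 25.6490.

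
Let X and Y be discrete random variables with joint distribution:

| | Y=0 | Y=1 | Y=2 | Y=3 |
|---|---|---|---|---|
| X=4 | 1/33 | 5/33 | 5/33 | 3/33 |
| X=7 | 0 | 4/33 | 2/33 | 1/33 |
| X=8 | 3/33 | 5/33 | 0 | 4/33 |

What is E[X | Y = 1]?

P(Y = 1) = 14/33.
Summing X·P(X=x,Y=y) over the conditioning event gives 8/3.
E[X | Y = 1] = (8/3) / (14/33) = 44/7.

44/7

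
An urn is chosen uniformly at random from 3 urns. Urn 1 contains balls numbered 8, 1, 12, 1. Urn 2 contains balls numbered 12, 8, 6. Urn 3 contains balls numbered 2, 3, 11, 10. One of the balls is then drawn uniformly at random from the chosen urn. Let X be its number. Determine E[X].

62/9

E[X | urn 1] = (8+1+12+1)/4 = 11/2.
E[X | urn 2] = (12+8+6)/3 = 26/3.
E[X | urn 3] = (2+3+11+10)/4 = 13/2.
E[X] = (1/3)·(11/2) + (1/3)·(26/3) + (1/3)·(13/2) = 62/9.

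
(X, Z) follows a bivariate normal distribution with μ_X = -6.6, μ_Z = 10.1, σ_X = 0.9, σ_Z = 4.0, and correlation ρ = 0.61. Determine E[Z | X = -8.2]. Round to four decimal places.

5.7622

E[Z | X=x] = μ_Z + ρ(σ_Z/σ_X)(x − μ_X) for jointly normal variables.
E[Z | X=-8.2] = 10.1 + (0.61)·(4.0/0.9)·(-8.2 − (-6.6)) = 10.1 + (2.7111)·(-1.6) = 5.7622.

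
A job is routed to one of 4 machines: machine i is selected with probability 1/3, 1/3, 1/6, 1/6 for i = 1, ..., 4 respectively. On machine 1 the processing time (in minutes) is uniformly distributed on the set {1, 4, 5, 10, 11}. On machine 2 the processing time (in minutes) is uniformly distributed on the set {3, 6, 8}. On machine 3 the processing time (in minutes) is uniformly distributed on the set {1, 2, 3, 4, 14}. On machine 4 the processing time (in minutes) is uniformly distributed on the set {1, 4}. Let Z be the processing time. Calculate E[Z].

931/180

E[Z | machine 1] = (1+4+5+10+11)/5 = 31/5.
E[Z | machine 2] = (3+6+8)/3 = 17/3.
E[Z | machine 3] = (1+2+3+4+14)/5 = 24/5.
E[Z | machine 4] = (1+4)/2 = 5/2.
By the law of total expectation,
E[Z] = (1/3)·(31/5) + (1/3)·(17/3) + (1/6)·(24/5) + (1/6)·(5/2) = 931/180.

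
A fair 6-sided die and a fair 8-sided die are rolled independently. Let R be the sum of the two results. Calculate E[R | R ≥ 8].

P(R ≥ 8) = 9/16.
Σ over the event: 8·1/8 + 9·1/8 + 10·5/48 + 11·1/12 + 12·1/16 + 13·1/24 + 14·1/48 = 17/3.
E[R | R ≥ 8] = (17/3) / (9/16) = 272/27.

272/27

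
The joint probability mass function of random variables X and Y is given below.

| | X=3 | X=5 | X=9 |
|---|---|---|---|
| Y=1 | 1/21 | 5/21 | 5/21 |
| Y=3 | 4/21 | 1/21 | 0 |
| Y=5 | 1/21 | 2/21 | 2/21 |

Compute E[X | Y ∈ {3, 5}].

P(Y ∈ {3, 5}) = 10/21.
Σ X·P over the event = 3·(4/21) + 3·(1/21) + 5·(1/21) + 5·(2/21) + 9·(2/21) = 16/7.
E[X | Y ∈ {3, 5}] = (16/7) / (10/21) = 24/5.

24/5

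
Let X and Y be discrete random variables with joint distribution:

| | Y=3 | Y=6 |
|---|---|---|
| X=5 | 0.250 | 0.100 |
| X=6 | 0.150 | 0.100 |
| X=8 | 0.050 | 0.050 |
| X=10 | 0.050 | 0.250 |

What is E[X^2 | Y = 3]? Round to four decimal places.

P(Y = 3) = 0.500.
Σ X^2·P over the event = 25·(0.250) + 36·(0.150) + 64·(0.050) + 100·(0.050) = 19.850.
E[X^2 | Y = 3] = (19.850) / (0.500) = 39.7000.

39.7000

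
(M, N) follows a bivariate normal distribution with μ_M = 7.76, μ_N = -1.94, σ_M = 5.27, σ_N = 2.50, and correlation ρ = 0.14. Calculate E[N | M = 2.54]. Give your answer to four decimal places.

-2.2867

E[N | M=x] = μ_N + ρ(σ_N/σ_M)(x − μ_M) for jointly normal variables.
E[N | M=2.54] = -1.94 + (0.14)·(2.50/5.27)·(2.54 − (7.76)) = -1.94 + (0.066414)·(-5.22) = -2.2867.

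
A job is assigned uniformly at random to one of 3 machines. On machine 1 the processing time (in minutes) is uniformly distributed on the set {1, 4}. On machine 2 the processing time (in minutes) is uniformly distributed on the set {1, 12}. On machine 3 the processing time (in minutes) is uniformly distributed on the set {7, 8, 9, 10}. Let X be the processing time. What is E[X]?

E[X | machine 1] = (1+4)/2 = 5/2.
E[X | machine 2] = (1+12)/2 = 13/2.
E[X | machine 3] = (7+8+9+10)/4 = 17/2.
By the law of total expectation,
E[X] = (1/3)·(5/2) + (1/3)·(13/2) + (1/3)·(17/2) = 35/6.

35/6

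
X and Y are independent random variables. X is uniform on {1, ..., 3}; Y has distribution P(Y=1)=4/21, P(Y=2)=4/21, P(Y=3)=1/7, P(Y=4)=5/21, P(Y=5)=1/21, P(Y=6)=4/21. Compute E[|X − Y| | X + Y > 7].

P(X + Y > 7) = 1/7.
Summing |X−Y|·P(x,y) over outcomes with X + Y > 7 gives 10/21.
E[|X − Y| | X + Y > 7] = (10/21) / (1/7) = 10/3.

10/3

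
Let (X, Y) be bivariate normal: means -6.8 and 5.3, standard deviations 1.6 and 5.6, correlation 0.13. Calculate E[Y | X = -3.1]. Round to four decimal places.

6.9835

E[Y | X=x] = μ_Y + ρ(σ_Y/σ_X)(x − μ_X) for jointly normal variables.
E[Y | X=-3.1] = 5.3 + (0.13)·(5.6/1.6)·(-3.1 − (-6.8)) = 5.3 + (0.455)·(3.7) = 6.9835.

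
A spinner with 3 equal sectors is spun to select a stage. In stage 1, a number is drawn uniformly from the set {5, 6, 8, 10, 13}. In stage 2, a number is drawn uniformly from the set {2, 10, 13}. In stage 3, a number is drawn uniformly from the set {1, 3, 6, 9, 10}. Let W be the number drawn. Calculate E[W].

338/45

E[W | stage 1] = (5+6+8+10+13)/5 = 42/5.
E[W | stage 2] = (2+10+13)/3 = 25/3.
E[W | stage 3] = (1+3+6+9+10)/5 = 29/5.
E[W] = (1/3)·(42/5) + (1/3)·(25/3) + (1/3)·(29/5) = 338/45.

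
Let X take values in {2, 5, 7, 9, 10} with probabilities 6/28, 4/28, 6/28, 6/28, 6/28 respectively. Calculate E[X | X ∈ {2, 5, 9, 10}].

P(X ∈ {2, 5, 9, 10}) = 11/14.
Σ over the event: 2·3/14 + 5·1/7 + 9·3/14 + 10·3/14 = 73/14.
E[X | X ∈ {2, 5, 9, 10}] = (73/14) / (11/14) = 73/11.

73/11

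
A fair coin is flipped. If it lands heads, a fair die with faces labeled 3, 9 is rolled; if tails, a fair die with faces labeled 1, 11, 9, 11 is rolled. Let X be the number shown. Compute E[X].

E[X | heads] = (3+9)/2 = 6.
E[X | tails] = (1+11+9+11)/4 = 8.
E[X] = (1/2)·(6) + (1/2)·(8) = 7.

7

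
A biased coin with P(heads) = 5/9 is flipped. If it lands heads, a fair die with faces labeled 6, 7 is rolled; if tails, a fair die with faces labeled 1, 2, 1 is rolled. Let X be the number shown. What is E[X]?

E[X | heads] = (6+7)/2 = 13/2.
E[X | tails] = (1+2+1)/3 = 4/3.
E[X] = (5/9)·(13/2) + (4/9)·(4/3) = 227/54.

227/54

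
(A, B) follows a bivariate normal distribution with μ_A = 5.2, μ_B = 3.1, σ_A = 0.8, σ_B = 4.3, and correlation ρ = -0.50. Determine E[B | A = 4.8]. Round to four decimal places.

4.1750

For a bivariate normal, E[B | A=x] = μ_B + ρ·(σ_B/σ_A)·(x − μ_A).
E[B | A=4.8] = 3.1 + (-0.50)·(4.3/0.8)·(4.8 − (5.2)) = 3.1 + (-2.6875)·(-0.4) = 4.1750.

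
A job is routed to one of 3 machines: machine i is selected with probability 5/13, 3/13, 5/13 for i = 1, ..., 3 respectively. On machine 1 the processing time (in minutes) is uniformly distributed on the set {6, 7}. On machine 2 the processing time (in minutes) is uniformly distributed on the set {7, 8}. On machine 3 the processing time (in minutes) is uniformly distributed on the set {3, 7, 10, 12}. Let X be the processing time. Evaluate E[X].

E[X | machine 1] = (6+7)/2 = 13/2.
E[X | machine 2] = (7+8)/2 = 15/2.
E[X | machine 3] = (3+7+10+12)/4 = 8.
By the law of total expectation,
E[X] = (5/13)·(13/2) + (3/13)·(15/2) + (5/13)·(8) = 95/13.

95/13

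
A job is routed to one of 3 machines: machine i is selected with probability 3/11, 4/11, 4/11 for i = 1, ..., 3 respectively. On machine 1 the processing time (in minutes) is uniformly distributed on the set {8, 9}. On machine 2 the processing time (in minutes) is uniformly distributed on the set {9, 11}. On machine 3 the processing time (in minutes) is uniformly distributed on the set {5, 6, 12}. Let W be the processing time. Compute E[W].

577/66

E[W | machine 1] = (8+9)/2 = 17/2.
E[W | machine 2] = (9+11)/2 = 10.
E[W | machine 3] = (5+6+12)/3 = 23/3.
By the law of total expectation,
E[W] = (3/11)·(17/2) + (4/11)·(10) + (4/11)·(23/3) = 577/66.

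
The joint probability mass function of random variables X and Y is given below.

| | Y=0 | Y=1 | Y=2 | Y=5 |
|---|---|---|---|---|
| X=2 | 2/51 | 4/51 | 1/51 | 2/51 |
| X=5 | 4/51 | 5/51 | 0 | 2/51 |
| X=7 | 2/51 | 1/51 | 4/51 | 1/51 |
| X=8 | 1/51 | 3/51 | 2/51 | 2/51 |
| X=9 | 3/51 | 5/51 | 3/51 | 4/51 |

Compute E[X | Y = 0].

73/12

P(Y = 0) = 4/17.
Σ X·P over the event = 2·(2/51) + 5·(4/51) + 7·(2/51) + 8·(1/51) + 9·(3/51) = 73/51.
E[X | Y = 0] = (73/51) / (4/17) = 73/12.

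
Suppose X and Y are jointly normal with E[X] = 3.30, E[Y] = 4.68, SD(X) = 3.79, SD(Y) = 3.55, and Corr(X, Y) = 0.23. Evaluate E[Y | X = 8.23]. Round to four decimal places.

5.7421

The regression of Y on X has slope ρ·σ_Y/σ_X and passes through (μ_X, μ_Y).
E[Y | X=8.23] = 4.68 + (0.23)·(3.55/3.79)·(8.23 − (3.30)) = 4.68 + (0.21544)·(4.93) = 5.7421.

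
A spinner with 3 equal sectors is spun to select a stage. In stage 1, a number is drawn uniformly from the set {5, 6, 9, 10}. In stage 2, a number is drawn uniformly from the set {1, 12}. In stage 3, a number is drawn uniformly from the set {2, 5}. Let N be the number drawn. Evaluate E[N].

35/6

E[N | stage 1] = (5+6+9+10)/4 = 15/2.
E[N | stage 2] = (1+12)/2 = 13/2.
E[N | stage 3] = (2+5)/2 = 7/2.
By the law of total expectation,
E[N] = (1/3)·(15/2) + (1/3)·(13/2) + (1/3)·(7/2) = 35/6.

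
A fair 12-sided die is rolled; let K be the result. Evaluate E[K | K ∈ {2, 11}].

13/2

P(K ∈ {2, 11}) = 1/6.
Σ over the event: 2·1/12 + 11·1/12 = 13/12.
E[K | K ∈ {2, 11}] = (13/12) / (1/6) = 13/2.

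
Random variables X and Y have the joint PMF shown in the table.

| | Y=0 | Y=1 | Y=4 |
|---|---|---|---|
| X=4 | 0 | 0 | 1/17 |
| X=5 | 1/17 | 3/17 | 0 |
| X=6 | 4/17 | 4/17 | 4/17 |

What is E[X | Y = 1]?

39/7

P(Y = 1) = 7/17.
Σ X·P over the event = 5·(3/17) + 6·(4/17) = 39/17.
E[X | Y = 1] = (39/17) / (7/17) = 39/7.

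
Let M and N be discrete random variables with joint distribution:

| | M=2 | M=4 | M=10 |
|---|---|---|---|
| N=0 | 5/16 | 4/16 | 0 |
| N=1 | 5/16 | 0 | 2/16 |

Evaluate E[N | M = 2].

P(M = 2) = 5/8.
Σ N·P over the event = 0·(5/16) + 1·(5/16) = 5/16.
E[N | M = 2] = (5/16) / (5/8) = 1/2.

1/2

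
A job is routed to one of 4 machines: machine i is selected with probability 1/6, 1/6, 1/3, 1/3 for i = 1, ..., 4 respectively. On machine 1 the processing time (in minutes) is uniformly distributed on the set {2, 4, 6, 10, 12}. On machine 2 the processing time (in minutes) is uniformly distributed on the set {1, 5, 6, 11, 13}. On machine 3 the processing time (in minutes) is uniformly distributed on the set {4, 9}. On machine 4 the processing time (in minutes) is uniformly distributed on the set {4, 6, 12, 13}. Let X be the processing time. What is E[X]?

E[X | machine 1] = (2+4+6+10+12)/5 = 34/5.
E[X | machine 2] = (1+5+6+11+13)/5 = 36/5.
E[X | machine 3] = (4+9)/2 = 13/2.
E[X | machine 4] = (4+6+12+13)/4 = 35/4.
By the law of total expectation,
E[X] = (1/6)·(34/5) + (1/6)·(36/5) + (1/3)·(13/2) + (1/3)·(35/4) = 89/12.

89/12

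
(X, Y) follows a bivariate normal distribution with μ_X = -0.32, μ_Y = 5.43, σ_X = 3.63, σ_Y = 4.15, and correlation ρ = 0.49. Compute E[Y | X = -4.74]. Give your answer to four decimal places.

E[Y | X=x] = μ_Y + ρ(σ_Y/σ_X)(x − μ_X) for jointly normal variables.
E[Y | X=-4.74] = 5.43 + (0.49)·(4.15/3.63)·(-4.74 − (-0.32)) = 5.43 + (0.560193)·(-4.42) = 2.9539.

2.9539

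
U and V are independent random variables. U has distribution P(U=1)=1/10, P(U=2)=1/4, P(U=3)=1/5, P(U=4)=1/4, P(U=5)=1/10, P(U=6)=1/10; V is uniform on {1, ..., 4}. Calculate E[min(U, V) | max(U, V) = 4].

74/31

P(max(U, V) = 4) = 31/80.
Summing min(U,V)·P(x,y) over outcomes with max(U, V) = 4 gives 37/40.
E[min(U, V) | max(U, V) = 4] = (37/40) / (31/80) = 74/31.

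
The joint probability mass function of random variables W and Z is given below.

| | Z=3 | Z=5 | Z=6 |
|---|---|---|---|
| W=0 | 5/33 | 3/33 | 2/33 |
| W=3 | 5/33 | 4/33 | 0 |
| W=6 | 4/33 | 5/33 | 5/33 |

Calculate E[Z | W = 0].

21/5

P(W = 0) = 10/33.
Σ Z·P over the event = 3·(5/33) + 5·(3/33) + 6·(2/33) = 14/11.
E[Z | W = 0] = (14/11) / (10/33) = 21/5.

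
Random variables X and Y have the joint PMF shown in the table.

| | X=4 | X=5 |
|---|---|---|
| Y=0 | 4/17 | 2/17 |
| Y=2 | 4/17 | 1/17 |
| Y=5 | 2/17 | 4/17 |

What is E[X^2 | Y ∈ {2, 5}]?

221/11

P(Y ∈ {2, 5}) = 11/17.
Σ X^2·P over the event = 16·(4/17) + 16·(2/17) + 25·(1/17) + 25·(4/17) = 13.
E[X^2 | Y ∈ {2, 5}] = (13) / (11/17) = 221/11.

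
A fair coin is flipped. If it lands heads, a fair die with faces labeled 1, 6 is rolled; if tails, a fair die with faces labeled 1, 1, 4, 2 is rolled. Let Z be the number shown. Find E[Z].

11/4

E[Z | heads] = (1+6)/2 = 7/2.
E[Z | tails] = (1+1+4+2)/4 = 2.
E[Z] = (1/2)·(7/2) + (1/2)·(2) = 11/4.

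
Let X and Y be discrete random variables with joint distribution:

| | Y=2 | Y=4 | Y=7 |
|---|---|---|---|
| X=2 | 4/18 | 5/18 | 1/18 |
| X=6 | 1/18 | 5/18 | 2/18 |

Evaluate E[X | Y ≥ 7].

14/3

P(Y ≥ 7) = 1/6.
Σ X·P over the event = 2·(1/18) + 6·(2/18) = 7/9.
E[X | Y ≥ 7] = (7/9) / (1/6) = 14/3.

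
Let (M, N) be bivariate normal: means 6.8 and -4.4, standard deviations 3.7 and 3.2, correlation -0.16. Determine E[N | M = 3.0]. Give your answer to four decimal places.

-3.8742

For a bivariate normal, E[N | M=x] = μ_N + ρ·(σ_N/σ_M)·(x − μ_M).
E[N | M=3.0] = -4.4 + (-0.16)·(3.2/3.7)·(3.0 − (6.8)) = -4.4 + (-0.13838)·(-3.8) = -3.8742.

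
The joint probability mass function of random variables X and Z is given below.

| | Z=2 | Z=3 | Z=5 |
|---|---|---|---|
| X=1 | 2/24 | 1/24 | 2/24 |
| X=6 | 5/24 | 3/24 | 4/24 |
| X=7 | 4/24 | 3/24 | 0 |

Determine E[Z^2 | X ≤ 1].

67/5

P(X ≤ 1) = 5/24.
Σ Z^2·P over the event = 4·(2/24) + 9·(1/24) + 25·(2/24) = 67/24.
E[Z^2 | X ≤ 1] = (67/24) / (5/24) = 67/5.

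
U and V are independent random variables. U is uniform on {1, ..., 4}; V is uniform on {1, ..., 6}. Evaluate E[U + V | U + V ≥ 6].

P(U + V ≥ 6) = 7/12.
Summing (U+V)·P(x,y) over outcomes with U + V ≥ 6 gives 13/3.
E[U + V | U + V ≥ 6] = (13/3) / (7/12) = 52/7.

52/7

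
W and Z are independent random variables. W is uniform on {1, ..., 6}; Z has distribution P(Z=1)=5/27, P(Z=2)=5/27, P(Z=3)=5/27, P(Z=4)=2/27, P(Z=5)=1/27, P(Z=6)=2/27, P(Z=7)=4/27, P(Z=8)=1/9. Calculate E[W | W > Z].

P(W > Z) = 65/162.
Summing W·P(x,y) over outcomes with W > Z gives 293/162.
E[W | W > Z] = (293/162) / (65/162) = 293/65.

293/65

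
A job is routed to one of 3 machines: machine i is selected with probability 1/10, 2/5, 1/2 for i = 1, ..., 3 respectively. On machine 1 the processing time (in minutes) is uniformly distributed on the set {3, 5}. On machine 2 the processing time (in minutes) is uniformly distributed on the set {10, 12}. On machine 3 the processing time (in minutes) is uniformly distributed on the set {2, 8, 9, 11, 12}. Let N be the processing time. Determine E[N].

E[N | machine 1] = (3+5)/2 = 4.
E[N | machine 2] = (10+12)/2 = 11.
E[N | machine 3] = (2+8+9+11+12)/5 = 42/5.
E[N] = (1/10)·(4) + (2/5)·(11) + (1/2)·(42/5) = 9.

9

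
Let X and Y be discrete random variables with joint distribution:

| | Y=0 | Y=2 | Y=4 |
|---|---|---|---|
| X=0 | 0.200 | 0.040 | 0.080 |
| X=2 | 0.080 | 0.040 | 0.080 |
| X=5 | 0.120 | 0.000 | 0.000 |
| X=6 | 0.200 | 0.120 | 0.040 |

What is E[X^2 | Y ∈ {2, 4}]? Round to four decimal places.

P(Y ∈ {2, 4}) = 0.400.
Σ X^2·P over the event = 0·(0.040) + 0·(0.080) + 4·(0.040) + 4·(0.080) + 36·(0.120) + 36·(0.040) = 6.240.
E[X^2 | Y ∈ {2, 4}] = (6.240) / (0.400) = 15.6000.

15.6000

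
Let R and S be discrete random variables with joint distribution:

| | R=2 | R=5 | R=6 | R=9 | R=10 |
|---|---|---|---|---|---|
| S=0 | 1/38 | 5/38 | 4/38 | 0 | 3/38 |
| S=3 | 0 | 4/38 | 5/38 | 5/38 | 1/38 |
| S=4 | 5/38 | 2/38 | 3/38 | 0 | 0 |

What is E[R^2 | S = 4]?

89/5

P(S = 4) = 5/19.
Summing R^2·P(R=x,S=y) over the conditioning event gives 89/19.
E[R^2 | S = 4] = (89/19) / (5/19) = 89/5.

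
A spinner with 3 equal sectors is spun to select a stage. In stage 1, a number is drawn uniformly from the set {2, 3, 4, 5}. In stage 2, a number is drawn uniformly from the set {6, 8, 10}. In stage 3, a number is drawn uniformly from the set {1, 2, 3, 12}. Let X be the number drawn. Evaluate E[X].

E[X | stage 1] = (2+3+4+5)/4 = 7/2.
E[X | stage 2] = (6+8+10)/3 = 8.
E[X | stage 3] = (1+2+3+12)/4 = 9/2.
E[X] = (1/3)·(7/2) + (1/3)·(8) + (1/3)·(9/2) = 16/3.

16/3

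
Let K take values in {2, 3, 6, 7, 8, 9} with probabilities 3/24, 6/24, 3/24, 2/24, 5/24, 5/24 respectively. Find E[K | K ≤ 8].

P(K ≤ 8) = 19/24.
Σ over the event: 2·1/8 + 3·1/4 + 6·1/8 + 7·1/12 + 8·5/24 = 4.
E[K | K ≤ 8] = (4) / (19/24) = 96/19.

96/19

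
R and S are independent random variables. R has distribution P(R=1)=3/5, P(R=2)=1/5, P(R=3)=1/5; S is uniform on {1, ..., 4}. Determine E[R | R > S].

P(R > S) = 3/20.
Summing R·P(x,y) over outcomes with R > S gives 2/5.
E[R | R > S] = (2/5) / (3/20) = 8/3.

8/3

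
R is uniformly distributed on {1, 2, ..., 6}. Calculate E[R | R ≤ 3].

2

Given R ≤ 3, R is equally likely to be any of {1, 2, 3}.
E[R | R ≤ 3] = (1 + 2 + 3) / 3 = 2.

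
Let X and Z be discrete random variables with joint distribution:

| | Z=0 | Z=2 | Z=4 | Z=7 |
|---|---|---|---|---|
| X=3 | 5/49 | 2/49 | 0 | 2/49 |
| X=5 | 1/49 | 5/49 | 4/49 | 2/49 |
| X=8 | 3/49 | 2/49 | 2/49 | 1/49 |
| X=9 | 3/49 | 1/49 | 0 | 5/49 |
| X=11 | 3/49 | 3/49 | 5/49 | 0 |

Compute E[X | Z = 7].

P(Z = 7) = 10/49.
Σ X·P over the event = 3·(2/49) + 5·(2/49) + 8·(1/49) + 9·(5/49) = 69/49.
E[X | Z = 7] = (69/49) / (10/49) = 69/10.

69/10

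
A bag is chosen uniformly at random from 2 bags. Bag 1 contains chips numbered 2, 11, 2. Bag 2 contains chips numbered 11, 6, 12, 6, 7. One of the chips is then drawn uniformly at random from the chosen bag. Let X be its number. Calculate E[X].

67/10

E[X | bag 1] = (2+11+2)/3 = 5.
E[X | bag 2] = (11+6+12+6+7)/5 = 42/5.
By the law of total expectation,
E[X] = (1/2)·(5) + (1/2)·(42/5) = 67/10.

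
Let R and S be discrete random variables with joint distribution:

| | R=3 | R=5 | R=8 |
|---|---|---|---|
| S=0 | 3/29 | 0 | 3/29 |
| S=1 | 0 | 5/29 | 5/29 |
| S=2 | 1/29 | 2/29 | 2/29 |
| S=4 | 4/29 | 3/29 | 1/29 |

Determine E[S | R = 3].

P(R = 3) = 8/29.
Σ S·P over the event = 0·(3/29) + 2·(1/29) + 4·(4/29) = 18/29.
E[S | R = 3] = (18/29) / (8/29) = 9/4.

9/4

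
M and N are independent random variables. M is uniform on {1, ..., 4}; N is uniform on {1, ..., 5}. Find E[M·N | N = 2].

5

Outcomes with N = 2: (1,2), (2,2), (3,2), (4,2), each with probability 1/20.
E[M·N | N = 2] = (2 + 4 + 6 + 8) / 4 = 5.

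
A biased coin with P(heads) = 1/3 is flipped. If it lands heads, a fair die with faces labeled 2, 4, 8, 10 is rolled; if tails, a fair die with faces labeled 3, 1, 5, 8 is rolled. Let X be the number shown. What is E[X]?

29/6

E[X | heads] = (2+4+8+10)/4 = 6.
E[X | tails] = (3+1+5+8)/4 = 17/4.
By the law of total expectation,
E[X] = (1/3)·(6) + (2/3)·(17/4) = 29/6.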